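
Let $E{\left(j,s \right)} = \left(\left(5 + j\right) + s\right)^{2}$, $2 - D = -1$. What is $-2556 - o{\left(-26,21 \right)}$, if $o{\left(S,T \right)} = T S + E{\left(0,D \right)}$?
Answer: $-2074$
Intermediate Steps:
$D = 3$ ($D = 2 - -1 = 2 + 1 = 3$)
$E{\left(j,s \right)} = \left(5 + j + s\right)^{2}$
$o{\left(S,T \right)} = 64 + S T$ ($o{\left(S,T \right)} = T S + \left(5 + 0 + 3\right)^{2} = S T + 8^{2} = S T + 64 = 64 + S T$)
$-2556 - o{\left(-26,21 \right)} = -2556 - \left(64 - 546\right) = -2556 - -482 = -2556 + 482 = -2074$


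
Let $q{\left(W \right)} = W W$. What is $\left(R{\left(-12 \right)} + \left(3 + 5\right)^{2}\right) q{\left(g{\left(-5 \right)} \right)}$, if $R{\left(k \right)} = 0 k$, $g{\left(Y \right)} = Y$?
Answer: $1600$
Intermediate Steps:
$q{\left(W \right)} = W^{2}$
$R{\left(k \right)} = 0$
$\left(R{\left(-12 \right)} + \left(3 + 5\right)^{2}\right) q{\left(g{\left(-5 \right)} \right)} = \left(0 + \left(3 + 5\right)^{2}\right) \left(-5\right)^{2} = \left(0 + 8^{2}\right) 25 = \left(0 + 64\right) 25 = 64 \cdot 25 = 1600$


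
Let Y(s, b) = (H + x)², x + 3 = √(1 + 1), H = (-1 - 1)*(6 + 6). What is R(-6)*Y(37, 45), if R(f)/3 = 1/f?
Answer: -731/2 + 27*√2 ≈ -327.32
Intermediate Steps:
H = -24 (H = -2*12 = -24)
R(f) = 3/f
x = -3 + √2 (x = -3 + √(1 + 1) = -3 + √2 ≈ -1.5858)
Y(s, b) = (-27 + √2)² (Y(s, b) = (-24 + (-3 + √2))² = (-27 + √2)²)
R(-6)*Y(37, 45) = (3/(-6))*(27 - √2)² = (3*(-⅙))*(27 - √2)² = -(27 - √2)²/2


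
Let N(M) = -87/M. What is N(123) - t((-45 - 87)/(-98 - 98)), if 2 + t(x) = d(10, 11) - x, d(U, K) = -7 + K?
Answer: -4086/2009 ≈ -2.0338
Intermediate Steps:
t(x) = 2 - x (t(x) = -2 + ((-7 + 11) - x) = -2 + (4 - x) = 2 - x)
N(123) - t((-45 - 87)/(-98 - 98)) = -87/123 - (2 - (-45 - 87)/(-98 - 98)) = -87*1/123 - (2 - (-132)/(-196)) = -29/41 - (2 - (-132)*(-1)/196) = -29/41 - (2 - 1*33/49) = -29/41 - (2 - 33/49) = -29/41 - 1*65/49 = -29/41 - 65/49 = -4086/2009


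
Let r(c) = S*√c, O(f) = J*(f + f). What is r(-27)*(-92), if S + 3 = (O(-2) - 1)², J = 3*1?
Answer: -45816*I*√3 ≈ -79356.0*I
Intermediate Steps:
J = 3
O(f) = 6*f (O(f) = 3*(f + f) = 3*(2*f) = 6*f)
S = 166 (S = -3 + (6*(-2) - 1)² = -3 + (-12 - 1)² = -3 + (-13)² = -3 + 169 = 166)
r(c) = 166*√c
r(-27)*(-92) = (166*√(-27))*(-92) = (166*(3*I*√3))*(-92) = (498*I*√3)*(-92) = -45816*I*√3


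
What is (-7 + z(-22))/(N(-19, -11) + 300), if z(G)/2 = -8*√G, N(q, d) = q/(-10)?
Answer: -70/3019 - 160*I*√22/3019 ≈ -0.023186 - 0.24858*I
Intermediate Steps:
N(q, d) = -q/10 (N(q, d) = q*(-⅒) = -q/10)
z(G) = -16*√G (z(G) = 2*(-8*√G) = -16*√G)
(-7 + z(-22))/(N(-19, -11) + 300) = (-7 - 16*I*√22)/(-⅒*(-19) + 300) = (-7 - 16*I*√22)/(19/10 + 300) = (-7 - 16*I*√22)/(3019/10) = (-7 - 16*I*√22)*(10/3019) = -70/3019 - 160*I*√22/3019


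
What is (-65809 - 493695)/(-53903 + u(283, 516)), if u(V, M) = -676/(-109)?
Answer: 60985936/5874751 ≈ 10.381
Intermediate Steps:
u(V, M) = 676/109 (u(V, M) = -676*(-1/109) = 676/109)
(-65809 - 493695)/(-53903 + u(283, 516)) = (-65809 - 493695)/(-53903 + 676/109) = -559504/(-5874751/109) = -559504*(-109/5874751) = 60985936/5874751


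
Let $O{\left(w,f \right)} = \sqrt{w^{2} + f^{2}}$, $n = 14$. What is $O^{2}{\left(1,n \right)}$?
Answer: $197$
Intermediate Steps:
$O{\left(w,f \right)} = \sqrt{f^{2} + w^{2}}$
$O^{2}{\left(1,n \right)} = \left(\sqrt{14^{2} + 1^{2}}\right)^{2} = \left(\sqrt{196 + 1}\right)^{2} = \left(\sqrt{197}\right)^{2} = 197$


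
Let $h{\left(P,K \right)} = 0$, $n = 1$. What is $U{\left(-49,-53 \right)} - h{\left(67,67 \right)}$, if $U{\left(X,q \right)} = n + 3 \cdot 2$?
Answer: $7$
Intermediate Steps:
$U{\left(X,q \right)} = 7$ ($U{\left(X,q \right)} = 1 + 3 \cdot 2 = 1 + 6 = 7$)
$U{\left(-49,-53 \right)} - h{\left(67,67 \right)} = 7 - 0 = 7 + 0 = 7$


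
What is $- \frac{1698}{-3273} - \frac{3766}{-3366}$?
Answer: $\frac{3006931}{1836153} \approx 1.6376$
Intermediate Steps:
$- \frac{1698}{-3273} - \frac{3766}{-3366} = \left(-1698\right) \left(- \frac{1}{3273}\right) - - \frac{1883}{1683} = \frac{566}{1091} + \frac{1883}{1683} = \frac{3006931}{1836153}$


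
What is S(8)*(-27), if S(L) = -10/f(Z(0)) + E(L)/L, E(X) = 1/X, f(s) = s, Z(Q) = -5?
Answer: -3483/64 ≈ -54.422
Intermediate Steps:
S(L) = 2 + L**(-2) (S(L) = -10/(-5) + 1/(L*L) = -10*(-1/5) + L**(-2) = 2 + L**(-2))
S(8)*(-27) = (2 + 8**(-2))*(-27) = (2 + 1/64)*(-27) = (129/64)*(-27) = -3483/64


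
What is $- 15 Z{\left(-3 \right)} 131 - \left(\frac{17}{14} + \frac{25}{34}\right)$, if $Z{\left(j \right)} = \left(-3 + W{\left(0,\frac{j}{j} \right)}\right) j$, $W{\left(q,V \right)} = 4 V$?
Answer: $\frac{701273}{119} \approx 5893.0$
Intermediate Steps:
$Z{\left(j \right)} = j$ ($Z{\left(j \right)} = \left(-3 + 4 \frac{j}{j}\right) j = \left(-3 + 4 \cdot 1\right) j = \left(-3 + 4\right) j = 1 j = j$)
$- 15 Z{\left(-3 \right)} 131 - \left(\frac{17}{14} + \frac{25}{34}\right) = \left(-15\right) \left(-3\right) 131 - \left(\frac{17}{14} + \frac{25}{34}\right) = 45 \cdot 131 - \frac{232}{119} = 5895 - \frac{232}{119} = \frac{701273}{119}$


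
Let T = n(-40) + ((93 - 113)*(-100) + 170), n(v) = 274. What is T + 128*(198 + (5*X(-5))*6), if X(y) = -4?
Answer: 12428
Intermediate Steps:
T = 2444 (T = 274 + ((93 - 113)*(-100) + 170) = 274 + (-20*(-100) + 170) = 274 + (2000 + 170) = 274 + 2170 = 2444)
T + 128*(198 + (5*X(-5))*6) = 2444 + 128*(198 + (5*(-4))*6) = 2444 + 128*(198 - 20*6) = 2444 + 128*(198 - 120) = 2444 + 128*78 = 2444 + 9984 = 12428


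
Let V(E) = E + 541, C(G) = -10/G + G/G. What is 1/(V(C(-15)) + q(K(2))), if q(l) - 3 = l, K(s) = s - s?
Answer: 3/1637 ≈ 0.0018326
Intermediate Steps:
K(s) = 0
q(l) = 3 + l
C(G) = 1 - 10/G (C(G) = -10/G + 1 = 1 - 10/G)
V(E) = 541 + E
1/(V(C(-15)) + q(K(2))) = 1/((541 + (-10 - 15)/(-15)) + (3 + 0)) = 1/((541 - 1/15*(-25)) + 3) = 1/((541 + 5/3) + 3) = 1/(1628/3 + 3) = 1/(1637/3) = 3/1637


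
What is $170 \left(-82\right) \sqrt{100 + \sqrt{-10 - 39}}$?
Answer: $- 13940 \sqrt{100 + 7 i} \approx -1.3949 \cdot 10^{5} - 4876.0 i$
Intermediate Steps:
$170 \left(-82\right) \sqrt{100 + \sqrt{-10 - 39}} = - 13940 \sqrt{100 + \sqrt{-49}} = - 13940 \sqrt{100 + 7 i}$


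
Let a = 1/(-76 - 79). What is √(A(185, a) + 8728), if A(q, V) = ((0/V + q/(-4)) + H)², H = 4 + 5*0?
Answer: √168209/4 ≈ 102.53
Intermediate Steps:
a = -1/155 (a = 1/(-155) = -1/155 ≈ -0.0064516)
H = 4 (H = 4 + 0 = 4)
A(q, V) = (4 - q/4)² (A(q, V) = ((0/V + q/(-4)) + 4)² = ((0 + q*(-¼)) + 4)² = ((0 - q/4) + 4)² = (-q/4 + 4)² = (4 - q/4)²)
√(A(185, a) + 8728) = √((-16 + 185)²/16 + 8728) = √((1/16)*169² + 8728) = √((1/16)*28561 + 8728) = √(28561/16 + 8728) = √(168209/16) = √168209/4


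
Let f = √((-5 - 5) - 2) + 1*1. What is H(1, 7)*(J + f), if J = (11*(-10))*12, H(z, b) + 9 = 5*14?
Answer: -80459 + 122*I*√3 ≈ -80459.0 + 211.31*I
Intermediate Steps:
H(z, b) = 61 (H(z, b) = -9 + 5*14 = -9 + 70 = 61)
J = -1320 (J = -110*12 = -1320)
f = 1 + 2*I*√3 (f = √(-10 - 2) + 1 = √(-12) + 1 = 2*I*√3 + 1 = 1 + 2*I*√3 ≈ 1.0 + 3.4641*I)
H(1, 7)*(J + f) = 61*(-1320 + (1 + 2*I*√3)) = 61*(-1319 + 2*I*√3) = -80459 + 122*I*√3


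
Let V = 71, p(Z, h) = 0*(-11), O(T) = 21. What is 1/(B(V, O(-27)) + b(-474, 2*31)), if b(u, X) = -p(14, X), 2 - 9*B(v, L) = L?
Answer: -9/19 ≈ -0.47368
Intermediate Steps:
p(Z, h) = 0
B(v, L) = 2/9 - L/9
b(u, X) = 0 (b(u, X) = -1*0 = 0)
1/(B(V, O(-27)) + b(-474, 2*31)) = 1/((2/9 - ⅑*21) + 0) = 1/((2/9 - 7/3) + 0) = 1/(-19/9 + 0) = 1/(-19/9) = -9/19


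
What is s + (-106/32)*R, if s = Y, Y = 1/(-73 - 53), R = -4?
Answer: 3337/252 ≈ 13.242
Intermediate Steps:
Y = -1/126 (Y = 1/(-126) = -1/126 ≈ -0.0079365)
s = -1/126 ≈ -0.0079365
s + (-106/32)*R = -1/126 - 106/32*(-4) = -1/126 - 106*1/32*(-4) = -1/126 - 53/16*(-4) = -1/126 + 53/4 = 3337/252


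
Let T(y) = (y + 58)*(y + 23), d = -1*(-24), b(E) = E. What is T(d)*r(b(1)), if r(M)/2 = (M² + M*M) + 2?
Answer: 30832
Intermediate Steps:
r(M) = 4 + 4*M² (r(M) = 2*((M² + M*M) + 2) = 2*((M² + M²) + 2) = 2*(2*M² + 2) = 2*(2 + 2*M²) = 4 + 4*M²)
d = 24
T(y) = (23 + y)*(58 + y) (T(y) = (58 + y)*(23 + y) = (23 + y)*(58 + y))
T(d)*r(b(1)) = (1334 + 24² + 81*24)*(4 + 4*1²) = (1334 + 576 + 1944)*(4 + 4*1) = 3854*(4 + 4) = 3854*8 = 30832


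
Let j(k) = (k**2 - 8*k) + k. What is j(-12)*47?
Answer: 10716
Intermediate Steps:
j(k) = k**2 - 7*k
j(-12)*47 = -12*(-7 - 12)*47 = -12*(-19)*47 = 228*47 = 10716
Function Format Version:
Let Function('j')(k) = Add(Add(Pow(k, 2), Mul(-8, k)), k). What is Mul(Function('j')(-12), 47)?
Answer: 10716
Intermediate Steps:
Function('j')(k) = Add(Pow(k, 2), Mul(-7, k))
Mul(Function('j')(-12), 47) = Mul(Mul(-12, Add(-7, -12)), 47) = Mul(Mul(-12, -19), 47) = Mul(228, 47) = 10716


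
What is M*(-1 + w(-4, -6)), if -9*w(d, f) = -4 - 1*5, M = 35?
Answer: 0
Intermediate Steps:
w(d, f) = 1 (w(d, f) = -(-4 - 1*5)/9 = -(-4 - 5)/9 = -1/9*(-9) = 1)
M*(-1 + w(-4, -6)) = 35*(-1 + 1) = 35*0 = 0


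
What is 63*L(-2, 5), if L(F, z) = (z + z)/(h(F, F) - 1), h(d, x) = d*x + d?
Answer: 630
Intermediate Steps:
h(d, x) = d + d*x
L(F, z) = 2*z/(-1 + F*(1 + F)) (L(F, z) = (z + z)/(F*(1 + F) - 1) = (2*z)/(-1 + F*(1 + F)) = 2*z/(-1 + F*(1 + F)))
63*L(-2, 5) = 63*(2*5/(-1 - 2*(1 - 2))) = 63*(2*5/(-1 - 2*(-1))) = 63*(2*5/(-1 + 2)) = 63*(2*5/1) = 63*(2*5*1) = 63*10 = 630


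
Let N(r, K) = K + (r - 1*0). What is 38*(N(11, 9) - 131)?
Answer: -4218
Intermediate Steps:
N(r, K) = K + r (N(r, K) = K + (r + 0) = K + r)
38*(N(11, 9) - 131) = 38*((9 + 11) - 131) = 38*(20 - 131) = 38*(-111) = -4218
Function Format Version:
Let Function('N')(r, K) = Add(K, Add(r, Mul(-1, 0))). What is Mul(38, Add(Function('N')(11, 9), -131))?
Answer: -4218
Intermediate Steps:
Function('N')(r, K) = Add(K, r) (Function('N')(r, K) = Add(K, Add(r, 0)) = Add(K, r))
Mul(38, Add(Function('N')(11, 9), -131)) = Mul(38, Add(Add(9, 11), -131)) = Mul(38, Add(20, -131)) = Mul(38, -111) = -4218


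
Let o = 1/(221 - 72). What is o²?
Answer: 1/22201 ≈ 4.5043e-5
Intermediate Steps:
o = 1/149 ≈ 0.0067114
o² = (1/149)² = 1/22201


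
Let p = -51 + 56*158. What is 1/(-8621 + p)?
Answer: 1/176 ≈ 0.0056818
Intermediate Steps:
p = 8797 (p = -51 + 8848 = 8797)
1/(-8621 + p) = 1/(-8621 + 8797) = 1/176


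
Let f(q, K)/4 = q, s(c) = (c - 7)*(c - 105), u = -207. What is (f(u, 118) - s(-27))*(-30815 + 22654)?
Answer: 43383876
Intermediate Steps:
s(c) = (-105 + c)*(-7 + c) (s(c) = (-7 + c)*(-105 + c) = (-105 + c)*(-7 + c))
f(q, K) = 4*q
(f(u, 118) - s(-27))*(-30815 + 22654) = (4*(-207) - (735 + (-27)**2 - 112*(-27)))*(-30815 + 22654) = (-828 - (735 + 729 + 3024))*(-8161) = (-828 - 1*4488)*(-8161) = (-828 - 4488)*(-8161) = -5316*(-8161) = 43383876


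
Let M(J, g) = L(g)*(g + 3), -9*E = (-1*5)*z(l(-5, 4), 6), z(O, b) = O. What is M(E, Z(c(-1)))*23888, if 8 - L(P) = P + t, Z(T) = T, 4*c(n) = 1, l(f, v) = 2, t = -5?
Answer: 989859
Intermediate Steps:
c(n) = ¼ (c(n) = (¼)*1 = ¼)
L(P) = 13 - P (L(P) = 8 - (P - 5) = 8 - (-5 + P) = 8 + (5 - P) = 13 - P)
E = 10/9 (E = -(-1*5)*2/9 = -(-5)*2/9 = -⅑*(-10) = 10/9 ≈ 1.1111)
M(J, g) = (3 + g)*(13 - g) (M(J, g) = (13 - g)*(g + 3) = (13 - g)*(3 + g) = (3 + g)*(13 - g))
M(E, Z(c(-1)))*23888 = -(-13 + ¼)*(3 + ¼)*23888 = -1*(-51/4)*13/4*23888 = (663/16)*23888 = 989859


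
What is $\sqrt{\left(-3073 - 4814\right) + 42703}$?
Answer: $32 \sqrt{34} \approx 186.59$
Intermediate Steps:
$\sqrt{\left(-3073 - 4814\right) + 42703} = \sqrt{-7887 + 42703} = \sqrt{34816} = 32 \sqrt{34}$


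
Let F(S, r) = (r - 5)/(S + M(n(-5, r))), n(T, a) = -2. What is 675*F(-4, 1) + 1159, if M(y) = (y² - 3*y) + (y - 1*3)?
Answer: -1541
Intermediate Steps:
M(y) = -3 + y² - 2*y (M(y) = (y² - 3*y) + (y - 3) = (y² - 3*y) + (-3 + y) = -3 + y² - 2*y)
F(S, r) = (-5 + r)/(5 + S) (F(S, r) = (r - 5)/(S + (-3 + (-2)² - 2*(-2))) = (-5 + r)/(S + (-3 + 4 + 4)) = (-5 + r)/(S + 5) = (-5 + r)/(5 + S))
675*F(-4, 1) + 1159 = 675*((-5 + 1)/(5 - 4)) + 1159 = 675*(-4/1) + 1159 = 675*(1*(-4)) + 1159 = 675*(-4) + 1159 = -2700 + 1159 = -1541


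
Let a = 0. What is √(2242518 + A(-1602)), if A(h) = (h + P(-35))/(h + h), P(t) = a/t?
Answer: √8970074/2 ≈ 1497.5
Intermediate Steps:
P(t) = 0 (P(t) = 0/t = 0)
A(h) = ½ (A(h) = (h + 0)/(h + h) = h/((2*h)) = h*(1/(2*h)) = ½)
√(2242518 + A(-1602)) = √(2242518 + ½) = √(4485037/2) = √8970074/2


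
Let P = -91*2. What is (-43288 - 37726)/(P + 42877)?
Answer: -81014/42695 ≈ -1.8975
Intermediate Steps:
P = -182
(-43288 - 37726)/(P + 42877) = (-43288 - 37726)/(-182 + 42877) = -81014/42695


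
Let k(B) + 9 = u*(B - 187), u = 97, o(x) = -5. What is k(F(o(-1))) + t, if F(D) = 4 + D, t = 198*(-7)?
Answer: -19631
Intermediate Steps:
t = -1386
k(B) = -18148 + 97*B (k(B) = -9 + 97*(B - 187) = -9 + 97*(-187 + B) = -9 + (-18139 + 97*B) = -18148 + 97*B)
k(F(o(-1))) + t = (-18148 + 97*(4 - 5)) - 1386 = (-18148 + 97*(-1)) - 1386 = (-18148 - 97) - 1386 = -18245 - 1386 = -19631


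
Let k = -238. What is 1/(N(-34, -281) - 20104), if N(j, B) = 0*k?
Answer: -1/20104 ≈ -4.9741e-5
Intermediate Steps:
N(j, B) = 0 (N(j, B) = 0*(-238) = 0)
1/(N(-34, -281) - 20104) = 1/(0 - 20104) = 1/(-20104) = -1/20104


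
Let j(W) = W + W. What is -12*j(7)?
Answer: -168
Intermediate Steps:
j(W) = 2*W
-12*j(7) = -24*7 = -12*14 = -168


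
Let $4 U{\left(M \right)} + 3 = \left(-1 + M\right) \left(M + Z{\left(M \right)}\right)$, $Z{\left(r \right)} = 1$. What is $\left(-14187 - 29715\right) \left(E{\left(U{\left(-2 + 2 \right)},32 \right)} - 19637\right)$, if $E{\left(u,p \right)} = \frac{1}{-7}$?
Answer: $\frac{6034768920}{7} \approx 8.6211 \cdot 10^{8}$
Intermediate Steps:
$U{\left(M \right)} = - \frac{3}{4} + \frac{\left(1 + M\right) \left(-1 + M\right)}{4}$ ($U{\left(M \right)} = - \frac{3}{4} + \frac{\left(-1 + M\right) \left(M + 1\right)}{4} = - \frac{3}{4} + \frac{\left(-1 + M\right) \left(1 + M\right)}{4} = - \frac{3}{4} + \frac{\left(1 + M\right) \left(-1 + M\right)}{4}$)
$E{\left(u,p \right)} = - \frac{1}{7}$
$\left(-14187 - 29715\right) \left(E{\left(U{\left(-2 + 2 \right)},32 \right)} - 19637\right) = \left(-14187 - 29715\right) \left(- \frac{1}{7} - 19637\right) = \left(-43902\right) \left(- \frac{137460}{7}\right) = \frac{6034768920}{7}$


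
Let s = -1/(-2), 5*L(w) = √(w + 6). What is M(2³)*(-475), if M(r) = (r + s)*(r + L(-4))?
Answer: -32300 - 1615*√2/2 ≈ -33442.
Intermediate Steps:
L(w) = √(6 + w)/5 (L(w) = √(w + 6)/5 = √(6 + w)/5)
s = ½ (s = -1*(-½) = ½ ≈ 0.50000)
M(r) = (½ + r)*(r + √2/5) (M(r) = (r + ½)*(r + √(6 - 4)/5) = (½ + r)*(r + √2/5))
M(2³)*(-475) = ((2³)² + (½)*2³ + √2/10 + (⅕)*2³*√2)*(-475) = (8² + (½)*8 + √2/10 + (⅕)*8*√2)*(-475) = (64 + 4 + √2/10 + 8*√2/5)*(-475) = (68 + 17*√2/10)*(-475) = -32300 - 1615*√2/2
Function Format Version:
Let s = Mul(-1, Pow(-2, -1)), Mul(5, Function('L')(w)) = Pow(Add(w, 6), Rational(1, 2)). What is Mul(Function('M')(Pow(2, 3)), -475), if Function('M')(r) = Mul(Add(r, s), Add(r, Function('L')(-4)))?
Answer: Add(-32300, Mul(Rational(-1615, 2), Pow(2, Rational(1, 2)))) ≈ -33442.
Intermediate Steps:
Function('L')(w) = Mul(Rational(1, 5), Pow(Add(6, w), Rational(1, 2))) (Function('L')(w) = Mul(Rational(1, 5), Pow(Add(w, 6), Rational(1, 2))) = Mul(Rational(1, 5), Pow(Add(6, w), Rational(1, 2))))
s = Rational(1, 2) (s = Mul(-1, Rational(-1, 2)) = Rational(1, 2) ≈ 0.50000)
Function('M')(r) = Mul(Add(Rational(1, 2), r), Add(r, Mul(Rational(1, 5), Pow(2, Rational(1, 2))))) (Function('M')(r) = Mul(Add(r, Rational(1, 2)), Add(r, Mul(Rational(1, 5), Pow(Add(6, -4), Rational(1, 2))))) = Mul(Add(Rational(1, 2), r), Add(r, Mul(Rational(1, 5), Pow(2, Rational(1, 2))))))
Mul(Function('M')(Pow(2, 3)), -475) = Mul(Add(Pow(Pow(2, 3), 2), Mul(Rational(1, 2), Pow(2, 3)), Mul(Rational(1, 10), Pow(2, Rational(1, 2))), Mul(Rational(1, 5), Pow(2, 3), Pow(2, Rational(1, 2)))), -475) = Mul(Add(Pow(8, 2), Mul(Rational(1, 2), 8), Mul(Rational(1, 10), Pow(2, Rational(1, 2))), Mul(Rational(1, 5), 8, Pow(2, Rational(1, 2)))), -475) = Mul(Add(64, 4, Mul(Rational(1, 10), Pow(2, Rational(1, 2))), Mul(Rational(8, 5), Pow(2, Rational(1, 2)))), -475) = Mul(Add(68, Mul(Rational(17, 10), Pow(2, Rational(1, 2)))), -475) = Add(-32300, Mul(Rational(-1615, 2), Pow(2, Rational(1, 2))))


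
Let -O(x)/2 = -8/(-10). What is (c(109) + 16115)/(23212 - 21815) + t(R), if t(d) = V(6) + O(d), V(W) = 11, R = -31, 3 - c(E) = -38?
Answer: 146439/6985 ≈ 20.965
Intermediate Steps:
O(x) = -8/5 (O(x) = -(-16)/(-10) = -(-16)*(-1)/10 = -2*⅘ = -8/5)
c(E) = 41 (c(E) = 3 - 1*(-38) = 3 + 38 = 41)
t(d) = 47/5 (t(d) = 11 - 8/5 = 47/5)
(c(109) + 16115)/(23212 - 21815) + t(R) = (41 + 16115)/(23212 - 21815) + 47/5 = 16156/1397 + 47/5 = 146439/6985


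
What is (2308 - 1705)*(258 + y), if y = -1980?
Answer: -1038366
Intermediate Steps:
(2308 - 1705)*(258 + y) = (2308 - 1705)*(258 - 1980) = 603*(-1722) = -1038366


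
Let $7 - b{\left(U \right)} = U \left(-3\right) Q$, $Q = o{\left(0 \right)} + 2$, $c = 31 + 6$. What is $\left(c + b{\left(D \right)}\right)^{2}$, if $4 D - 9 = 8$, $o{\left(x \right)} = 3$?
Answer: $\frac{185761}{16} \approx 11610.0$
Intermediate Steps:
$c = 37$
$D = \frac{17}{4}$ ($D = \frac{9}{4} + \frac{1}{4} \cdot 8 = \frac{9}{4} + 2 = \frac{17}{4} \approx 4.25$)
$Q = 5$ ($Q = 3 + 2 = 5$)
$b{\left(U \right)} = 7 + 15 U$ ($b{\left(U \right)} = 7 - U \left(-3\right) 5 = 7 - - 3 U 5 = 7 - - 15 U = 7 + 15 U$)
$\left(c + b{\left(D \right)}\right)^{2} = \left(37 + \left(7 + 15 \cdot \frac{17}{4}\right)\right)^{2} = \left(37 + \left(7 + \frac{255}{4}\right)\right)^{2} = \left(37 + \frac{283}{4}\right)^{2} = \left(\frac{431}{4}\right)^{2} = \frac{185761}{16}$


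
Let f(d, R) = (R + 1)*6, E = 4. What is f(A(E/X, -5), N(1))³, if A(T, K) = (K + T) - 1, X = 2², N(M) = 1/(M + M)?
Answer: 729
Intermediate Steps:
N(M) = 1/(2*M)
X = 4
A(T, K) = -1 + K + T
f(d, R) = 6 + 6*R (f(d, R) = (1 + R)*6 = 6 + 6*R)
f(A(E/X, -5), N(1))³ = (6 + 6*((½)/1))³ = (6 + 6*((½)*1))³ = (6 + 6*(½))³ = (6 + 3)³ = 9³ = 729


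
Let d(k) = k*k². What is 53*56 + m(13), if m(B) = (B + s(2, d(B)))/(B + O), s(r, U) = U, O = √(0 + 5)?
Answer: 257741/82 - 1105*√5/82 ≈ 3113.1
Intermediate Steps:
O = √5 ≈ 2.2361
d(k) = k³
m(B) = (B + B³)/(B + √5)
53*56 + m(13) = 53*56 + (13 + 13³)/(13 + √5) = 2968 + (13 + 2197)/(13 + √5) = 2968 + 2210/(13 + √5)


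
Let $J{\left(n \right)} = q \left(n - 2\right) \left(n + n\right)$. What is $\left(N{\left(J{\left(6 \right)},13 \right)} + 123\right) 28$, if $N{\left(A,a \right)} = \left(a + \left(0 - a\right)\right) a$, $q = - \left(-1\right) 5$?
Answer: $3444$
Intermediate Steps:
$q = 5$ ($q = \left(-1\right) \left(-5\right) = 5$)
$J{\left(n \right)} = 10 n \left(-2 + n\right)$ ($J{\left(n \right)} = 5 \left(n - 2\right) \left(n + n\right) = 5 \left(-2 + n\right) 2 n = 5 \cdot 2 n \left(-2 + n\right) = 10 n \left(-2 + n\right)$)
$N{\left(A,a \right)} = 0$ ($N{\left(A,a \right)} = \left(a - a\right) a = 0 a = 0$)
$\left(N{\left(J{\left(6 \right)},13 \right)} + 123\right) 28 = \left(0 + 123\right) 28 = 123 \cdot 28 = 3444$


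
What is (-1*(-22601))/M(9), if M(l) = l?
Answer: 22601/9 ≈ 2511.2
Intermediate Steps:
(-1*(-22601))/M(9) = -1*(-22601)/9 = 22601*(⅑) = 22601/9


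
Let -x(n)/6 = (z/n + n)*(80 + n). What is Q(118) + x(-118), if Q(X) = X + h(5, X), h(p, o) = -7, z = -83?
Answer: -1571325/59 ≈ -26633.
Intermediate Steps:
x(n) = -6*(80 + n)*(n - 83/n) (x(n) = -6*(-83/n + n)*(80 + n) = -6*(n - 83/n)*(80 + n) = -6*(80 + n)*(n - 83/n))
Q(X) = -7 + X (Q(X) = X - 7 = -7 + X)
Q(118) + x(-118) = (-7 + 118) + (498 - 480*(-118) - 6*(-118)² + 39840/(-118)) = 111 + (498 + 56640 - 6*13924 + 39840*(-1/118)) = 111 + (498 + 56640 - 83544 - 19920/59) = 111 - 1577874/59 = -1571325/59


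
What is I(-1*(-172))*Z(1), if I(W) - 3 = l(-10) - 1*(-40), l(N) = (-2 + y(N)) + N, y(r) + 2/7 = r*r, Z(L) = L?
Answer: 915/7 ≈ 130.71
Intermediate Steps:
y(r) = -2/7 + r² (y(r) = -2/7 + r*r = -2/7 + r²)
l(N) = -16/7 + N + N² (l(N) = (-2 + (-2/7 + N²)) + N = (-16/7 + N²) + N = -16/7 + N + N²)
I(W) = 915/7 (I(W) = 3 + ((-16/7 - 10 + (-10)²) - 1*(-40)) = 3 + ((-16/7 - 10 + 100) + 40) = 3 + (614/7 + 40) = 3 + 894/7 = 915/7)
I(-1*(-172))*Z(1) = (915/7)*1 = 915/7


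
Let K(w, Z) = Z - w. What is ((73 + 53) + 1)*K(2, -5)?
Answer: -889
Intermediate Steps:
((73 + 53) + 1)*K(2, -5) = ((73 + 53) + 1)*(-5 - 1*2) = (126 + 1)*(-5 - 2) = 127*(-7) = -889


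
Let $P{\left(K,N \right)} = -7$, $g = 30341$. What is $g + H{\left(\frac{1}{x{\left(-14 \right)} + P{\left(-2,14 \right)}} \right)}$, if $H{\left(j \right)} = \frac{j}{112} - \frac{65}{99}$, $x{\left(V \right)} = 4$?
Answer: $\frac{336413695}{11088} \approx 30340.0$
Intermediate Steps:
$H{\left(j \right)} = - \frac{65}{99} + \frac{j}{112}$ ($H{\left(j \right)} = j \frac{1}{112} - \frac{65}{99} = \frac{j}{112} - \frac{65}{99} = - \frac{65}{99} + \frac{j}{112}$)
$g + H{\left(\frac{1}{x{\left(-14 \right)} + P{\left(-2,14 \right)}} \right)} = 30341 - \left(\frac{65}{99} - \frac{1}{112 \left(4 - 7\right)}\right) = 30341 - \left(\frac{65}{99} - \frac{1}{112 \left(-3\right)}\right) = 30341 + \left(- \frac{65}{99} + \frac{1}{112} \left(- \frac{1}{3}\right)\right) = 30341 - \frac{7313}{11088} = \frac{336413695}{11088}$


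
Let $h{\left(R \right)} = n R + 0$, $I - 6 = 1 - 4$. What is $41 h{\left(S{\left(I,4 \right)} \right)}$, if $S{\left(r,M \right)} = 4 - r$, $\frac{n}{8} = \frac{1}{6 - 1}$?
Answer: $\frac{328}{5} \approx 65.6$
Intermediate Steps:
$I = 3$ ($I = 6 + \left(1 - 4\right) = 6 - 3 = 3$)
$n = \frac{8}{5}$ ($n = \frac{8}{6 - 1} = \frac{8}{5} \approx 1.6$)
$h{\left(R \right)} = \frac{8 R}{5}$ ($h{\left(R \right)} = \frac{8 R}{5} + 0 = \frac{8 R}{5}$)
$41 h{\left(S{\left(I,4 \right)} \right)} = 41 \frac{8 \left(4 - 3\right)}{5} = 41 \cdot \frac{8}{5} \cdot 1 = 41 \cdot \frac{8}{5} = \frac{328}{5}$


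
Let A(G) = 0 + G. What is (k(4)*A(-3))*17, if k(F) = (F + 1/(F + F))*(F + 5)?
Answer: -15147/8 ≈ -1893.4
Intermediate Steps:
A(G) = G
k(F) = (5 + F)*(F + 1/(2*F)) (k(F) = (F + 1/(2*F))*(5 + F) = (5 + F)*(F + 1/(2*F)))
(k(4)*A(-3))*17 = ((1/2 + 4**2 + 5*4 + (5/2)/4)*(-3))*17 = ((1/2 + 16 + 20 + (5/2)*(1/4))*(-3))*17 = ((1/2 + 16 + 20 + 5/8)*(-3))*17 = ((297/8)*(-3))*17 = -891/8*17 = -15147/8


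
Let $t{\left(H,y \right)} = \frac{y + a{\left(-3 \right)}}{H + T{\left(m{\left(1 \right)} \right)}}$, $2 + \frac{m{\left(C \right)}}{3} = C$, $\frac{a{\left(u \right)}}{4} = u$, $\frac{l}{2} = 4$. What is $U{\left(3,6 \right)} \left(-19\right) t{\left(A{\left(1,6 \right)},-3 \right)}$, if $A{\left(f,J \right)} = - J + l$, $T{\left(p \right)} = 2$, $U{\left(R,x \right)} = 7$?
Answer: $\frac{1995}{4} \approx 498.75$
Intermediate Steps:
$l = 8$ ($l = 2 \cdot 4 = 8$)
$a{\left(u \right)} = 4 u$
$m{\left(C \right)} = -6 + 3 C$
$A{\left(f,J \right)} = 8 - J$ ($A{\left(f,J \right)} = - J + 8 = 8 - J$)
$t{\left(H,y \right)} = \frac{-12 + y}{2 + H}$ ($t{\left(H,y \right)} = \frac{y + 4 \left(-3\right)}{H + 2} = \frac{y - 12}{2 + H} = \frac{-12 + y}{2 + H}$)
$U{\left(3,6 \right)} \left(-19\right) t{\left(A{\left(1,6 \right)},-3 \right)} = 7 \left(-19\right) \frac{-12 - 3}{2 + \left(8 - 6\right)} = - 133 \frac{1}{2 + \left(8 - 6\right)} \left(-15\right) = - 133 \frac{1}{2 + 2} \left(-15\right) = - 133 \cdot \frac{1}{4} \left(-15\right) = \left(-133\right) \left(- \frac{15}{4}\right) = \frac{1995}{4}$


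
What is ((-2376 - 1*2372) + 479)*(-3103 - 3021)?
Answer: 26143356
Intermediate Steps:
((-2376 - 1*2372) + 479)*(-3103 - 3021) = ((-2376 - 2372) + 479)*(-6124) = (-4748 + 479)*(-6124) = -4269*(-6124) = 26143356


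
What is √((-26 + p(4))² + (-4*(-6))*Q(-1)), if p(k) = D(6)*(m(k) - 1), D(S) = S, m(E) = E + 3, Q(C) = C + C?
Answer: 2*√13 ≈ 7.2111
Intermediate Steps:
Q(C) = 2*C
m(E) = 3 + E
p(k) = 12 + 6*k (p(k) = 6*((3 + k) - 1) = 6*(2 + k) = 12 + 6*k)
√((-26 + p(4))² + (-4*(-6))*Q(-1)) = √((-26 + (12 + 6*4))² + (-4*(-6))*(2*(-1))) = √((-26 + (12 + 24))² + 24*(-2)) = √((-26 + 36)² - 48) = √(10² - 48) = √(100 - 48) = √52 = 2*√13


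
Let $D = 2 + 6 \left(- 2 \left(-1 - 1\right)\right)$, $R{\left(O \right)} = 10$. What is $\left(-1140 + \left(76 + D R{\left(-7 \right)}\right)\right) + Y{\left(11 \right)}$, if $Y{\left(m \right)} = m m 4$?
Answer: $-320$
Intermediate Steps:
$D = 26$ ($D = 2 + 6 \left(\left(-2\right) \left(-2\right)\right) = 2 + 6 \cdot 4 = 2 + 24 = 26$)
$Y{\left(m \right)} = 4 m^{2}$ ($Y{\left(m \right)} = m^{2} \cdot 4 = 4 m^{2}$)
$\left(-1140 + \left(76 + D R{\left(-7 \right)}\right)\right) + Y{\left(11 \right)} = \left(-1140 + \left(76 + 26 \cdot 10\right)\right) + 4 \cdot 11^{2} = \left(-1140 + \left(76 + 260\right)\right) + 4 \cdot 121 = \left(-1140 + 336\right) + 484 = -804 + 484 = -320$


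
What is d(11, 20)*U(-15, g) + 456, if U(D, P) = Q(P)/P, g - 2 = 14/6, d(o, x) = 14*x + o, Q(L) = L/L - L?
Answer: 3018/13 ≈ 232.15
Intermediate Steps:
Q(L) = 1 - L
d(o, x) = o + 14*x
g = 13/3 (g = 2 + 14/6 = 2 + 14*(⅙) = 2 + 7/3 = 13/3 ≈ 4.3333)
U(D, P) = (1 - P)/P
d(11, 20)*U(-15, g) + 456 = (11 + 14*20)*((1 - 1*13/3)/(13/3)) + 456 = (11 + 280)*(3*(1 - 13/3)/13) + 456 = 291*((3/13)*(-10/3)) + 456 = 291*(-10/13) + 456 = -2910/13 + 456 = 3018/13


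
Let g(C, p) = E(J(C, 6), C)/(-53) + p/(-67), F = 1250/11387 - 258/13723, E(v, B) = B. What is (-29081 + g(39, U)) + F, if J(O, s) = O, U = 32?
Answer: -16137459136567836/554892757351 ≈ -29082.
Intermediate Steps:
F = 14215904/156263801 (F = 1250*(1/11387) - 258*1/13723 = 1250/11387 - 258/13723 = 14215904/156263801 ≈ 0.090974)
g(C, p) = -C/53 - p/67 (g(C, p) = C/(-53) + p/(-67) = C*(-1/53) + p*(-1/67) = -C/53 - p/67)
(-29081 + g(39, U)) + F = (-29081 + (-1/53*39 - 1/67*32)) + 14215904/156263801 = (-29081 + (-39/53 - 32/67)) + 14215904/156263801 = (-29081 - 4309/3551) + 14215904/156263801 = -103270940/3551 + 14215904/156263801 = -16137459136567836/554892757351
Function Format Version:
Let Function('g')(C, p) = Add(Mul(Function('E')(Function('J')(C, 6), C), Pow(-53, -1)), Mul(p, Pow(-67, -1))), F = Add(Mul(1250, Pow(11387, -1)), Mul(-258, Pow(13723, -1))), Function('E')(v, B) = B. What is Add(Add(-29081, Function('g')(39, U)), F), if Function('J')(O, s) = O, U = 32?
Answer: Rational(-16137459136567836, 554892757351) ≈ -29082.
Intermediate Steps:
F = Rational(14215904, 156263801) (F = Add(Mul(1250, Rational(1, 11387)), Mul(-258, Rational(1, 13723))) = Add(Rational(1250, 11387), Rational(-258, 13723)) = Rational(14215904, 156263801) ≈ 0.090974)
Function('g')(C, p) = Add(Mul(Rational(-1, 53), C), Mul(Rational(-1, 67), p)) (Function('g')(C, p) = Add(Mul(C, Pow(-53, -1)), Mul(p, Pow(-67, -1))) = Add(Mul(C, Rational(-1, 53)), Mul(p, Rational(-1, 67))) = Add(Mul(Rational(-1, 53), C), Mul(Rational(-1, 67), p)))
Add(Add(-29081, Function('g')(39, U)), F) = Add(Add(-29081, Add(Mul(Rational(-1, 53), 39), Mul(Rational(-1, 67), 32))), Rational(14215904, 156263801)) = Add(Add(-29081, Add(Rational(-39, 53), Rational(-32, 67))), Rational(14215904, 156263801)) = Add(Add(-29081, Rational(-4309, 3551)), Rational(14215904, 156263801)) = Add(Rational(-103270940, 3551), Rational(14215904, 156263801)) = Rational(-16137459136567836, 554892757351)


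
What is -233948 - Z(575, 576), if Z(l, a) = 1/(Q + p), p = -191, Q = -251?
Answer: -103405015/442 ≈ -2.3395e+5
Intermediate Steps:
Z(l, a) = -1/442 (Z(l, a) = 1/(-251 - 191) = 1/(-442) = -1/442)
-233948 - Z(575, 576) = -233948 - 1*(-1/442) = -233948 + 1/442 = -103405015/442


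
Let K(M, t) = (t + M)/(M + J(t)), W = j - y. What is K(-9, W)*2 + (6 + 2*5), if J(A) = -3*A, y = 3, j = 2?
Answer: 58/3 ≈ 19.333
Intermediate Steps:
W = -1 (W = 2 - 1*3 = 2 - 3 = -1)
K(M, t) = (M + t)/(M - 3*t) (K(M, t) = (t + M)/(M - 3*t) = (M + t)/(M - 3*t))
K(-9, W)*2 + (6 + 2*5) = ((-9 - 1)/(-9 - 3*(-1)))*2 + (6 + 2*5) = (-10/(-9 + 3))*2 + (6 + 10) = (-10/(-6))*2 + 16 = -⅙*(-10)*2 + 16 = (5/3)*2 + 16 = 10/3 + 16 = 58/3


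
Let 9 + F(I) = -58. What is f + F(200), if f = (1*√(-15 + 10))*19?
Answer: -67 + 19*I*√5 ≈ -67.0 + 42.485*I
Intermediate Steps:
F(I) = -67 (F(I) = -9 - 58 = -67)
f = 19*I*√5 (f = (1*√(-5))*19 = (1*(I*√5))*19 = (I*√5)*19 = 19*I*√5 ≈ 42.485*I)
f + F(200) = 19*I*√5 - 67 = -67 + 19*I*√5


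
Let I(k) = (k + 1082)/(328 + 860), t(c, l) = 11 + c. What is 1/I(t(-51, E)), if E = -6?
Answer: 594/521 ≈ 1.1401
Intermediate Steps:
I(k) = 541/594 + k/1188 (I(k) = (1082 + k)/1188 = (1082 + k)*(1/1188) = 541/594 + k/1188)
1/I(t(-51, E)) = 1/(541/594 + (11 - 51)/1188) = 1/(541/594 + (1/1188)*(-40)) = 1/(541/594 - 10/297) = 1/(521/594) = 594/521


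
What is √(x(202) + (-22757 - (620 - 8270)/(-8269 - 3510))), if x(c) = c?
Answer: I*√3129479998105/11779 ≈ 150.19*I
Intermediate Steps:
√(x(202) + (-22757 - (620 - 8270)/(-8269 - 3510))) = √(202 + (-22757 - (620 - 8270)/(-8269 - 3510))) = √(202 + (-22757 - (-7650)/(-11779))) = √(202 + (-22757 - (-7650)*(-1)/11779)) = √(202 + (-22757 - 1*7650/11779)) = √(202 + (-22757 - 7650/11779)) = √(202 - 268062353/11779) = √(-265682995/11779) = I*√3129479998105/11779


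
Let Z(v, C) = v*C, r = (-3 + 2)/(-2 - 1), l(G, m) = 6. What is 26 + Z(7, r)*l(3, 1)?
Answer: 40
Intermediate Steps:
r = ⅓ (r = -1/(-3) = -1*(-⅓) = ⅓ ≈ 0.33333)
Z(v, C) = C*v
26 + Z(7, r)*l(3, 1) = 26 + ((⅓)*7)*6 = 26 + (7/3)*6 = 26 + 14 = 40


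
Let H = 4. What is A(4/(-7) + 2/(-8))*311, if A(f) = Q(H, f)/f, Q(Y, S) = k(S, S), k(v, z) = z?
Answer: 311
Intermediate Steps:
Q(Y, S) = S
A(f) = 1 (A(f) = f/f = 1)
A(4/(-7) + 2/(-8))*311 = 1*311 = 311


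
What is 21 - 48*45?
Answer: -2139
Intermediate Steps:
21 - 48*45 = 21 - 2160 = -2139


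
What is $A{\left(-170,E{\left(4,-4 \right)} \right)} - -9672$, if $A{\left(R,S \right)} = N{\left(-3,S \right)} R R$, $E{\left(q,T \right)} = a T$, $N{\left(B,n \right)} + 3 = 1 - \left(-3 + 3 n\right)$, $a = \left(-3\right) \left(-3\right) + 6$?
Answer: $5240572$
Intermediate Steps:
$a = 15$ ($a = 9 + 6 = 15$)
$N{\left(B,n \right)} = 1 - 3 n$ ($N{\left(B,n \right)} = -3 + \left(1 - \left(-3 + 3 n\right)\right) = -3 - \left(-4 + 3 n\right) = 1 - 3 n$)
$E{\left(q,T \right)} = 15 T$
$A{\left(R,S \right)} = R^{2} \left(1 - 3 S\right)$ ($A{\left(R,S \right)} = \left(1 - 3 S\right) R R = R \left(1 - 3 S\right) R = R^{2} \left(1 - 3 S\right)$)
$A{\left(-170,E{\left(4,-4 \right)} \right)} - -9672 = \left(-170\right)^{2} \left(1 - 3 \cdot 15 \left(-4\right)\right) - -9672 = 28900 \left(1 - -180\right) + 9672 = 28900 \left(1 + 180\right) + 9672 = 28900 \cdot 181 + 9672 = 5230900 + 9672 = 5240572$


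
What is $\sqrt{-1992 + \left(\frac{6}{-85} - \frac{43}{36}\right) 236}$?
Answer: $\frac{i \sqrt{148942865}}{255} \approx 47.86 i$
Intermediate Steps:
$\sqrt{-1992 + \left(\frac{6}{-85} - \frac{43}{36}\right) 236} = \sqrt{-1992 + \left(6 \left(- \frac{1}{85}\right) - \frac{43}{36}\right) 236} = \sqrt{-1992 + \left(- \frac{6}{85} - \frac{43}{36}\right) 236} = \sqrt{-1992 - \frac{228389}{765}} = \sqrt{- \frac{1752269}{765}} = \frac{i \sqrt{148942865}}{255}$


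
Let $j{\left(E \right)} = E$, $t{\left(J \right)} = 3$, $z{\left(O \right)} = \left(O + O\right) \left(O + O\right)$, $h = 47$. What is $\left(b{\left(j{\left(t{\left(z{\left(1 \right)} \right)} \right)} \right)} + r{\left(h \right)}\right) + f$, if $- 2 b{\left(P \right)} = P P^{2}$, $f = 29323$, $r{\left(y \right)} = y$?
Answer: $\frac{58713}{2} \approx 29357.0$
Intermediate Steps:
$z{\left(O \right)} = 4 O^{2}$ ($z{\left(O \right)} = 2 O 2 O = 4 O^{2}$)
$b{\left(P \right)} = - \frac{P^{3}}{2}$ ($b{\left(P \right)} = - \frac{P P^{2}}{2} = - \frac{P^{3}}{2}$)
$\left(b{\left(j{\left(t{\left(z{\left(1 \right)} \right)} \right)} \right)} + r{\left(h \right)}\right) + f = \left(- \frac{3^{3}}{2} + 47\right) + 29323 = \left(\left(- \frac{1}{2}\right) 27 + 47\right) + 29323 = \left(- \frac{27}{2} + 47\right) + 29323 = \frac{67}{2} + 29323 = \frac{58713}{2}$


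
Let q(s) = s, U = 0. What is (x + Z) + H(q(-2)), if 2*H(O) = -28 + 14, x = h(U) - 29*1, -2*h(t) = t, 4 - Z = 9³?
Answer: -761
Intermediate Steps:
Z = -725 (Z = 4 - 1*9³ = 4 - 1*729 = 4 - 729 = -725)
h(t) = -t/2
x = -29 (x = -½*0 - 29*1 = 0 - 29 = -29)
H(O) = -7 (H(O) = (-28 + 14)/2 = (½)*(-14) = -7)
(x + Z) + H(q(-2)) = (-29 - 725) - 7 = -754 - 7 = -761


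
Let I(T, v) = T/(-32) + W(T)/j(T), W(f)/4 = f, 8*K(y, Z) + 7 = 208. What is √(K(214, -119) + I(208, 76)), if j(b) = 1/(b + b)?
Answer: √5538090/4 ≈ 588.33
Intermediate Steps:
j(b) = 1/(2*b)
K(y, Z) = 201/8 (K(y, Z) = -7/8 + (⅛)*208 = -7/8 + 26 = 201/8)
W(f) = 4*f
I(T, v) = 8*T² - T/32 (I(T, v) = T/(-32) + (4*T)/((1/(2*T))) = T*(-1/32) + (4*T)*(2*T) = -T/32 + 8*T² = 8*T² - T/32)
√(K(214, -119) + I(208, 76)) = √(201/8 + (1/32)*208*(-1 + 256*208)) = √(201/8 + (1/32)*208*(-1 + 53248)) = √(201/8 + (1/32)*208*53247) = √(201/8 + 692211/2) = √(2769045/8) = √5538090/4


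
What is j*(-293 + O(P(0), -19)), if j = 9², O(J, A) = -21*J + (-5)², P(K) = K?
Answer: -21708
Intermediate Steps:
O(J, A) = 25 - 21*J (O(J, A) = -21*J + 25 = 25 - 21*J)
j = 81
j*(-293 + O(P(0), -19)) = 81*(-293 + (25 - 21*0)) = 81*(-293 + (25 + 0)) = 81*(-293 + 25) = 81*(-268) = -21708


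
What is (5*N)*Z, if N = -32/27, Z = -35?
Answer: 5600/27 ≈ 207.41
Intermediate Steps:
N = -32/27 (N = -32*1/27 = -32/27 ≈ -1.1852)
(5*N)*Z = (5*(-32/27))*(-35) = -160/27*(-35) = 5600/27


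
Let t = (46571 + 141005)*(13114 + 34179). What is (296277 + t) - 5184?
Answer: 8871322861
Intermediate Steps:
t = 8871031768 (t = 187576*47293 = 8871031768)
(296277 + t) - 5184 = (296277 + 8871031768) - 5184 = 8871328045 - 5184 = 8871322861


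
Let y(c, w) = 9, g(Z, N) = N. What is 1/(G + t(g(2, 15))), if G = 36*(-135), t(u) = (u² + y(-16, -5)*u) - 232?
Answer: -1/4732 ≈ -0.00021133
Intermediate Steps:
t(u) = -232 + u² + 9*u (t(u) = (u² + 9*u) - 232 = -232 + u² + 9*u)
G = -4860
1/(G + t(g(2, 15))) = 1/(-4860 + (-232 + 15² + 9*15)) = 1/(-4860 + (-232 + 225 + 135)) = 1/(-4860 + 128) = 1/(-4732) = -1/4732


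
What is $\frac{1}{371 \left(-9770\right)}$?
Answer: $- \frac{1}{3624670} \approx -2.7589 \cdot 10^{-7}$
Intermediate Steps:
$\frac{1}{371 \left(-9770\right)} = \frac{1}{371} \left(- \frac{1}{9770}\right) = - \frac{1}{3624670}$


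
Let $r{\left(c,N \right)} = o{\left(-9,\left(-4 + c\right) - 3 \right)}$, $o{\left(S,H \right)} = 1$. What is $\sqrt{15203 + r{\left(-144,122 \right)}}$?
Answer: $2 \sqrt{3801} \approx 123.3$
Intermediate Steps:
$r{\left(c,N \right)} = 1$
$\sqrt{15203 + r{\left(-144,122 \right)}} = \sqrt{15203 + 1} = \sqrt{15204} = 2 \sqrt{3801}$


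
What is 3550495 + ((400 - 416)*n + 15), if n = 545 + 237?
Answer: 3537998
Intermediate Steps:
n = 782
3550495 + ((400 - 416)*n + 15) = 3550495 + ((400 - 416)*782 + 15) = 3550495 + (-16*782 + 15) = 3550495 + (-12512 + 15) = 3550495 - 12497 = 3537998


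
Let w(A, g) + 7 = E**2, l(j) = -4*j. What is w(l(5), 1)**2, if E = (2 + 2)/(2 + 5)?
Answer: 106929/2401 ≈ 44.535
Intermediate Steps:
E = 4/7 ≈ 0.57143
w(A, g) = -327/49 (w(A, g) = -7 + (4/7)**2 = -7 + 16/49 = -327/49)
w(l(5), 1)**2 = (-327/49)**2 = 106929/2401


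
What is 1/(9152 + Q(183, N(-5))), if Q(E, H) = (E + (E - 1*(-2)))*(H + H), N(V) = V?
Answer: 1/5472 ≈ 0.00018275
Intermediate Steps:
Q(E, H) = 2*H*(2 + 2*E) (Q(E, H) = (E + (E + 2))*(2*H) = (E + (2 + E))*(2*H) = (2 + 2*E)*(2*H) = 2*H*(2 + 2*E))
1/(9152 + Q(183, N(-5))) = 1/(9152 + 4*(-5)*(1 + 183)) = 1/(9152 + 4*(-5)*184) = 1/(9152 - 3680) = 1/5472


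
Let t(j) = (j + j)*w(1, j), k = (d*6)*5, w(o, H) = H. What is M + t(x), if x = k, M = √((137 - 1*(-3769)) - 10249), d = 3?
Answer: 16200 + I*√6343 ≈ 16200.0 + 79.643*I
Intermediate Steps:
k = 90 (k = (3*6)*5 = 18*5 = 90)
M = I*√6343 (M = √((137 + 3769) - 10249) = √(3906 - 10249) = √(-6343) = I*√6343 ≈ 79.643*I)
x = 90
t(j) = 2*j² (t(j) = (j + j)*j = (2*j)*j = 2*j²)
M + t(x) = I*√6343 + 2*90² = I*√6343 + 2*8100 = I*√6343 + 16200 = 16200 + I*√6343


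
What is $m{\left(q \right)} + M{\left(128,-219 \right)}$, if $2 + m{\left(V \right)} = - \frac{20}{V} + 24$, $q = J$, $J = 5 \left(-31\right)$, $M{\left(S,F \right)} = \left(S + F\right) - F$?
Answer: $\frac{4654}{31} \approx 150.13$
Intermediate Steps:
$M{\left(S,F \right)} = S$ ($M{\left(S,F \right)} = \left(F + S\right) - F = S$)
$J = -155$
$q = -155$
$m{\left(V \right)} = 22 - \frac{20}{V}$ ($m{\left(V \right)} = -2 + \left(- \frac{20}{V} + 24\right) = -2 + \left(24 - \frac{20}{V}\right) = 22 - \frac{20}{V}$)
$m{\left(q \right)} + M{\left(128,-219 \right)} = \left(22 - \frac{20}{-155}\right) + 128 = \left(22 - - \frac{4}{31}\right) + 128 = \left(22 + \frac{4}{31}\right) + 128 = \frac{686}{31} + 128 = \frac{4654}{31}$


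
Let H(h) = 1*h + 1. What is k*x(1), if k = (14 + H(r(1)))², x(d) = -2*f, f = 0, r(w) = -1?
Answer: 0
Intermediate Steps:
x(d) = 0 (x(d) = -2*0 = 0)
H(h) = 1 + h (H(h) = h + 1 = 1 + h)
k = 196 (k = (14 + (1 - 1))² = (14 + 0)² = 14² = 196)
k*x(1) = 196*0 = 0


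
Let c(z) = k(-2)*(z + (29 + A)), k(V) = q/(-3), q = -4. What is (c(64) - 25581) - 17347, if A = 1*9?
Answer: -42792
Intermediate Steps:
k(V) = 4/3 (k(V) = -4/(-3) = -4*(-⅓) = 4/3)
A = 9
c(z) = 152/3 + 4*z/3 (c(z) = 4*(z + (29 + 9))/3 = 4*(z + 38)/3 = 4*(38 + z)/3 = 152/3 + 4*z/3)
(c(64) - 25581) - 17347 = ((152/3 + (4/3)*64) - 25581) - 17347 = ((152/3 + 256/3) - 25581) - 17347 = (136 - 25581) - 17347 = -25445 - 17347 = -42792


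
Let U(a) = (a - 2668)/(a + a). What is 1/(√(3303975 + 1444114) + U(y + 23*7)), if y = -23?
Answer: 330/170928179 + 36*√4748089/170928179 ≈ 0.00046086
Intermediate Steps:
U(a) = (-2668 + a)/(2*a) (U(a) = (-2668 + a)/((2*a)) = (-2668 + a)*(1/(2*a)) = (-2668 + a)/(2*a))
1/(√(3303975 + 1444114) + U(y + 23*7)) = 1/(√(3303975 + 1444114) + (-2668 + (-23 + 23*7))/(2*(-23 + 23*7))) = 1/(√4748089 + (-2668 + (-23 + 161))/(2*(-23 + 161))) = 1/(√4748089 + (½)*(-2668 + 138)/138) = 1/(√4748089 + (½)*(1/138)*(-2530)) = 1/(√4748089 - 55/6) = 1/(-55/6 + √4748089)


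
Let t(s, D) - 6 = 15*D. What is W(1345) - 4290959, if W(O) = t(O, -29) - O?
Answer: -4292733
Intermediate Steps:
t(s, D) = 6 + 15*D
W(O) = -429 - O (W(O) = (6 + 15*(-29)) - O = (6 - 435) - O = -429 - O)
W(1345) - 4290959 = (-429 - 1*1345) - 4290959 = (-429 - 1345) - 4290959 = -1774 - 4290959 = -4292733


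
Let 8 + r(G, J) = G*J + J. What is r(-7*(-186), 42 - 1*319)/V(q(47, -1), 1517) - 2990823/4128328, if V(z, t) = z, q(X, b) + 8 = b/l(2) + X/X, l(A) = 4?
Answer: 5960211586101/119721512 ≈ 49784.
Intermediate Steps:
q(X, b) = -7 + b/4 (q(X, b) = -8 + (b/4 + X/X) = -8 + (b*(1/4) + 1) = -8 + (b/4 + 1) = -8 + (1 + b/4) = -7 + b/4)
r(G, J) = -8 + J + G*J (r(G, J) = -8 + (G*J + J) = -8 + (J + G*J) = -8 + J + G*J)
r(-7*(-186), 42 - 1*319)/V(q(47, -1), 1517) - 2990823/4128328 = (-8 + (42 - 1*319) + (-7*(-186))*(42 - 1*319))/(-7 + (1/4)*(-1)) - 2990823/4128328 = (-8 + (42 - 319) + 1302*(42 - 319))/(-7 - 1/4) - 2990823*1/4128328 = (-8 - 277 + 1302*(-277))/(-29/4) - 2990823/4128328 = (-8 - 277 - 360654)*(-4/29) - 2990823/4128328 = -360939*(-4/29) - 2990823/4128328 = 1443756/29 - 2990823/4128328 = 5960211586101/119721512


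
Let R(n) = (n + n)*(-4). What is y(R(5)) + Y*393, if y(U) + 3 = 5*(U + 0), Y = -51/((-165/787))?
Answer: 5246782/55 ≈ 95396.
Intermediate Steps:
R(n) = -8*n (R(n) = (2*n)*(-4) = -8*n)
Y = 13379/55 (Y = -51/((-165*1/787)) = -51/(-165/787) = -51*(-787/165) = 13379/55 ≈ 243.25)
y(U) = -3 + 5*U (y(U) = -3 + 5*(U + 0) = -3 + 5*U)
y(R(5)) + Y*393 = (-3 + 5*(-8*5)) + (13379/55)*393 = (-3 + 5*(-40)) + 5257947/55 = (-3 - 200) + 5257947/55 = -203 + 5257947/55 = 5246782/55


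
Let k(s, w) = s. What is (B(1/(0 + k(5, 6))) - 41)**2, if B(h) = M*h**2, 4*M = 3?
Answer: 16785409/10000 ≈ 1678.5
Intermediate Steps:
M = 3/4 (M = (1/4)*3 = 3/4 ≈ 0.75000)
B(h) = 3*h**2/4
(B(1/(0 + k(5, 6))) - 41)**2 = (3*(1/(0 + 5))**2/4 - 41)**2 = (3*(1/5)**2/4 - 41)**2 = ((3/4)*(1/25) - 41)**2 = (3/100 - 41)**2 = (-4097/100)**2 = 16785409/10000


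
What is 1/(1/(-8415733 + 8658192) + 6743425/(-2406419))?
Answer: -583457944321/1635001675656 ≈ -0.35685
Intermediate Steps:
1/(1/(-8415733 + 8658192) + 6743425/(-2406419)) = 1/(1/242459 + 6743425*(-1/2406419)) = 1/(1/242459 - 6743425/2406419) = 1/(-1635001675656/583457944321) = -583457944321/1635001675656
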